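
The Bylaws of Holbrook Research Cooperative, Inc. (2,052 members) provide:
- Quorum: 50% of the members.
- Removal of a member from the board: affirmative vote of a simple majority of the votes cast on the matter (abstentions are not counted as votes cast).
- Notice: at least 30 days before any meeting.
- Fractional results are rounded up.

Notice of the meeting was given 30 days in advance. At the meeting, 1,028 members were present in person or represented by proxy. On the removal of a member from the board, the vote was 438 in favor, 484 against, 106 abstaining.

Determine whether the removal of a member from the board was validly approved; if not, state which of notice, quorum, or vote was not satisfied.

Invalid — vote requirement not satisfied.

Notice: 30 days given; 30 required. Satisfied.
Quorum: 50% of 2,052 = 1,026; 1,028 present. Satisfied.
Vote: requires a majority of the votes cast (1,028 − 106 abstaining = 922); a majority of 922 is 462, so 462 needed; 438 in favor. Not satisfied.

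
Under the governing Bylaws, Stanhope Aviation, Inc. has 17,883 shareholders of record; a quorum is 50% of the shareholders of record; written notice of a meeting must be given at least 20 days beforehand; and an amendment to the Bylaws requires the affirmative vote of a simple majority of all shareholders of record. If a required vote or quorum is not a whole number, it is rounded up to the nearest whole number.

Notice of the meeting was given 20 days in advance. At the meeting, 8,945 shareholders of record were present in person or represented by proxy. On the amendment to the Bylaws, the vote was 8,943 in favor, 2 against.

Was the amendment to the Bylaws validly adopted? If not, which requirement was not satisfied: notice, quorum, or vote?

Valid — all requirements satisfied.

Notice: 20 days given; 20 required. Satisfied.
Quorum: 50% of 17,883 = 8,941.50, rounded up to 8,942; 8,945 present. Satisfied.
Vote: requires a majority of all shareholders of record (17,883); a majority of 17883 is 8942, so 8,942 needed; 8,943 in favor. Satisfied.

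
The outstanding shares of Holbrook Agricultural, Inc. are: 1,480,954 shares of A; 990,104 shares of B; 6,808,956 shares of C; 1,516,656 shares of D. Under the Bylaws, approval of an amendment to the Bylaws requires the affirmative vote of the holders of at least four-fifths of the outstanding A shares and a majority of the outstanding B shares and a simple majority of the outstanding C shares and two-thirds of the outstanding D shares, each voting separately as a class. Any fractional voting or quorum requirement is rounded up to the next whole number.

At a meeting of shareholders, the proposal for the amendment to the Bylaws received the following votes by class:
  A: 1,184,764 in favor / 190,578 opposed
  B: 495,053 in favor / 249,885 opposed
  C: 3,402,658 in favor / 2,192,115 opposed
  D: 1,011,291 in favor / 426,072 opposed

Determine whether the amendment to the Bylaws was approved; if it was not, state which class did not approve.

A: 4/5 of 1480954 = 1184763.20, rounded up to 1184764; 1,184,764 required, 1,184,764 in favor — approved.
B: a majority of 990104 is 495053; 495,053 required, 495,053 in favor — approved.
C: a majority of 6808956 is 3404479; 3,404,479 required, 3,402,658 in favor — not approved.
D: 2/3 of 1516656 = 1011104; 1,011,104 required, 1,011,291 in favor — approved.

Not approved — the C shares did not give the required vote.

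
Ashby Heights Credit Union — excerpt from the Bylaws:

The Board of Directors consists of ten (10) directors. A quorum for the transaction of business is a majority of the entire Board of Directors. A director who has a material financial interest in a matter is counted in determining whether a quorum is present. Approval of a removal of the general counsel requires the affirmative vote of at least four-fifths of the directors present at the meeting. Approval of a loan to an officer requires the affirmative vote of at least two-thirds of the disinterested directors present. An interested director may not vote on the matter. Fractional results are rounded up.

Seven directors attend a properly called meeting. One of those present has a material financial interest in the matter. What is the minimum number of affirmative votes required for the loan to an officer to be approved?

4

The loan to an officer requires two-thirds of the disinterested directors present (7 − 1 = 6).
2/3 of 6 = 4.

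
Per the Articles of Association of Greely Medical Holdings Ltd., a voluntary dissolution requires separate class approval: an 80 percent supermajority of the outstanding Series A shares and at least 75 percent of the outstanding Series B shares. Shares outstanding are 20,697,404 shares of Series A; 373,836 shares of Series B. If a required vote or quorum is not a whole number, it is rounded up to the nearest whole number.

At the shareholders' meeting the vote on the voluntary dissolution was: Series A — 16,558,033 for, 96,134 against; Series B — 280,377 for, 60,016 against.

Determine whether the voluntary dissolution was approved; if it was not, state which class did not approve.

Approved — every class gave the required vote.

Series A: 4/5 of 20697404 = 16557923.20, rounded up to 16557924; 16,557,924 required, 16,558,033 in favor — approved.
Series B: 3/4 of 373836 = 280377; 280,377 required, 280,377 in favor — approved.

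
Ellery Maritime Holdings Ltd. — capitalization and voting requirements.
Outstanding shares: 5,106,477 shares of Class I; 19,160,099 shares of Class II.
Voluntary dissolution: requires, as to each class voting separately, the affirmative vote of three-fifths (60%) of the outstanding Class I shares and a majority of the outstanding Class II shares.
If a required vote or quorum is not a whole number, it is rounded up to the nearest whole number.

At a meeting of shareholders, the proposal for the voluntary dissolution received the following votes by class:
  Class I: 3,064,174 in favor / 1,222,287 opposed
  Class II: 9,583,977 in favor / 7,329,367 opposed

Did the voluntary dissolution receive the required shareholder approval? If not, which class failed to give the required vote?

Approved — every class gave the required vote.

Class I: 3/5 of 5106477 = 3063886.20, rounded up to 3063887; 3,063,887 required, 3,064,174 in favor — approved.
Class II: a majority of 19160099 is 9580050; 9,580,050 required, 9,583,977 in favor — approved.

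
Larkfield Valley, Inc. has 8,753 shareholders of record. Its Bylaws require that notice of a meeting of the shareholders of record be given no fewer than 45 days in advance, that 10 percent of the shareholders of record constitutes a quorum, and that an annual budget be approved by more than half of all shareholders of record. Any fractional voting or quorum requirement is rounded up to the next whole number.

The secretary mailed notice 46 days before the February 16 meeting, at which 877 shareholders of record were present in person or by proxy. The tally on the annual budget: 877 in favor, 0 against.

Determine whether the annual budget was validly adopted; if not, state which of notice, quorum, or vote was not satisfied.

Notice: 46 days given; 45 required. Satisfied.
Quorum: 10% of 8,753 = 875.30, rounded up to 876; 877 present. Satisfied.
Vote: requires a majority of all shareholders of record (8,753); a majority of 8753 is 4377, so 4,377 needed; 877 in favor. Not satisfied.

Invalid — vote requirement not satisfied.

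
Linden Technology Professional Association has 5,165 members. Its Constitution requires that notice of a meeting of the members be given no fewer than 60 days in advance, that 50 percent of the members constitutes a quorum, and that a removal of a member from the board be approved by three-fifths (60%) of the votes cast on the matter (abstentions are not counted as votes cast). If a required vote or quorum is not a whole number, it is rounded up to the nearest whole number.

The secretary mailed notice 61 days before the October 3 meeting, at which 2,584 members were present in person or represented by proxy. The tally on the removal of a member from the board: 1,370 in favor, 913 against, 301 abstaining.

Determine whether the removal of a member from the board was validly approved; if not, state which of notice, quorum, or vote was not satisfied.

Valid — all requirements satisfied.

Notice: 61 days given; 60 required. Satisfied.
Quorum: 50% of 5,165 = 2,582.50, rounded up to 2,583; 2,584 present. Satisfied.
Vote: requires three-fifths of the votes cast (2,584 − 301 abstaining = 2,283); 3/5 of 2283 = 1369.80, rounded up to 1370, so 1,370 needed; 1,370 in favor. Satisfied.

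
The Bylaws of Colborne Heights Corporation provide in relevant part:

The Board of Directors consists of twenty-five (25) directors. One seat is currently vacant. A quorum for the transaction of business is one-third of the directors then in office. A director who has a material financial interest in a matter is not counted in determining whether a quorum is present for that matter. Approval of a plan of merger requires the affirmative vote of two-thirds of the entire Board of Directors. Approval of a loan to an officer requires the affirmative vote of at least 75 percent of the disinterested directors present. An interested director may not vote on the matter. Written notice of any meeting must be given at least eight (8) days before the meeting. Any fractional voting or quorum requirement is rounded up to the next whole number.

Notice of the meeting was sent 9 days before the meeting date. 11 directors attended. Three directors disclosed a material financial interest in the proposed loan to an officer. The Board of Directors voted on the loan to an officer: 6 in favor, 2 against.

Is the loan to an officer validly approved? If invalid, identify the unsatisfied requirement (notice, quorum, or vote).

Valid — all requirements satisfied.

Notice: 9 days given; 8 required (9 ≥ 8). Satisfied.
Quorum: 11 present, but the 3 interested directors do not count, leaving 8. Quorum is 8. Satisfied.
Vote: the loan to an officer requires three-fourths of the disinterested directors present (11 − 3 = 8). 3/4 of 8 = 6, so 6 affirmative votes are needed; 6 voted in favor. Satisfied.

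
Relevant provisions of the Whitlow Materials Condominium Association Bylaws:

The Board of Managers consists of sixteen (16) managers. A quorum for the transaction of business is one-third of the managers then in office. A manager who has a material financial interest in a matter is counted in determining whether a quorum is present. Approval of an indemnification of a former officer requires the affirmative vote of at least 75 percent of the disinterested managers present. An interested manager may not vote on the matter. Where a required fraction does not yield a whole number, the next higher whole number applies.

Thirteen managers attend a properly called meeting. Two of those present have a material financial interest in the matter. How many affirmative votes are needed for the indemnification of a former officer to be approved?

The indemnification of a former officer requires three-fourths of the disinterested managers present (13 − 2 = 11).
3/4 of 11 = 8.25, rounded up to 9.

9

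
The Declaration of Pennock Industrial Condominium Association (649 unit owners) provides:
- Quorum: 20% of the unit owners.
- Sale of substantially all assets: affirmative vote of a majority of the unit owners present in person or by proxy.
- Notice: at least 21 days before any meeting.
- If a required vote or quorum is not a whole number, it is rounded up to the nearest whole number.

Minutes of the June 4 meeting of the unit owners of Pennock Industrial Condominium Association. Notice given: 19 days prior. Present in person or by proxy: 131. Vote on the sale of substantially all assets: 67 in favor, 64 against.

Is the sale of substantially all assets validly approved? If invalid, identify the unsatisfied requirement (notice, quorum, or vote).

Invalid — notice requirement not satisfied.

Notice: 19 days given; 21 required. Not satisfied.
Quorum: 20% of 649 = 129.80, rounded up to 130; 131 present. Satisfied.
Vote: requires a majority of those present (131); a majority of 131 is 66, so 66 needed; 67 in favor. Satisfied.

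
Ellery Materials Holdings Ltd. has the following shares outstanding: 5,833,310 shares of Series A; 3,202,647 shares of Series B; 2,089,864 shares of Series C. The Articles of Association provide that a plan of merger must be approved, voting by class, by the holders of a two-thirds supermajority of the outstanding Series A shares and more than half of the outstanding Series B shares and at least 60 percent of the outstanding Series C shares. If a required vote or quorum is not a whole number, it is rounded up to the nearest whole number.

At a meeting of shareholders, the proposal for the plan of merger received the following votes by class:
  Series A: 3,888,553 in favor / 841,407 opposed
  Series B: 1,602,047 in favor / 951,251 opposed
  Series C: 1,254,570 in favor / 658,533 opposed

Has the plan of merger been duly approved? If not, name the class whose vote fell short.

Series A: 2/3 of 5833310 = 3888873.33, rounded up to 3888874; 3,888,874 required, 3,888,553 in favor — not approved.
Series B: a majority of 3202647 is 1601324; 1,601,324 required, 1,602,047 in favor — approved.
Series C: 3/5 of 2089864 = 1253918.40, rounded up to 1253919; 1,253,919 required, 1,254,570 in favor — approved.

Not approved — the Series A shares did not give the required vote.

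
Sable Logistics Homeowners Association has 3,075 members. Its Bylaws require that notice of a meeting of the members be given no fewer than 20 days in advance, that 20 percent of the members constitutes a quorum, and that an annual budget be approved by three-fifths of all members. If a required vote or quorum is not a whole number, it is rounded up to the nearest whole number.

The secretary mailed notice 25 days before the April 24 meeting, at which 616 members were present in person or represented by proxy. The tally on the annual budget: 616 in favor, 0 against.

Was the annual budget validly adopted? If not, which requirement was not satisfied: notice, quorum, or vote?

Notice: 25 days given; 20 required. Satisfied.
Quorum: 20% of 3,075 = 615; 616 present. Satisfied.
Vote: requires three-fifths of all members (3,075); 3/5 of 3075 = 1845, so 1,845 needed; 616 in favor. Not satisfied.

Invalid — vote requirement not satisfied.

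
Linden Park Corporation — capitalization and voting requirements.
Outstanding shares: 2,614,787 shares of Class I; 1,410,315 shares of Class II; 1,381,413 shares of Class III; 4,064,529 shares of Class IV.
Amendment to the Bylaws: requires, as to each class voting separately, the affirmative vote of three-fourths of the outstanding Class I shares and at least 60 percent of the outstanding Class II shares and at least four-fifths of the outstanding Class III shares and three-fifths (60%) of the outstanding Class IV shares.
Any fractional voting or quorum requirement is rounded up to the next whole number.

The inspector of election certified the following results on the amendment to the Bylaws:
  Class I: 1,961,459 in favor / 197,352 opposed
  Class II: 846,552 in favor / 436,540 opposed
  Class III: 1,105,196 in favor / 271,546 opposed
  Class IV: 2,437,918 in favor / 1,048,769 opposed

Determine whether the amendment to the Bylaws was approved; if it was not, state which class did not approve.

Class I: 3/4 of 2614787 = 1961090.25, rounded up to 1961091; 1,961,091 required, 1,961,459 in favor — approved.
Class II: 3/5 of 1410315 = 846189; 846,189 required, 846,552 in favor — approved.
Class III: 4/5 of 1381413 = 1105130.40, rounded up to 1105131; 1,105,131 required, 1,105,196 in favor — approved.
Class IV: 3/5 of 4064529 = 2438717.40, rounded up to 2438718; 2,438,718 required, 2,437,918 in favor — not approved.

Not approved — the Class IV shares did not give the required vote.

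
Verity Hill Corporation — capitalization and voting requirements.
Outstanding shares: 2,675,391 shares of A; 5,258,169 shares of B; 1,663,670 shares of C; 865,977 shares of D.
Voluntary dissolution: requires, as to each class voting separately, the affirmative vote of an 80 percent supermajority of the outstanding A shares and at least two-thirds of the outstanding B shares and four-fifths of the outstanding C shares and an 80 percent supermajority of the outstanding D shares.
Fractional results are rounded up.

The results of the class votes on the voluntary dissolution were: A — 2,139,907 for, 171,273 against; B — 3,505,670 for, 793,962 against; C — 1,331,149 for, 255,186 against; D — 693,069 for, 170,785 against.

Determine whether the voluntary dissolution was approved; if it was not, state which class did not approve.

A: 4/5 of 2675391 = 2140312.80, rounded up to 2140313; 2,140,313 required, 2,139,907 in favor — not approved.
B: 2/3 of 5258169 = 3505446; 3,505,446 required, 3,505,670 in favor — approved.
C: 4/5 of 1663670 = 1330936; 1,330,936 required, 1,331,149 in favor — approved.
D: 4/5 of 865977 = 692781.60, rounded up to 692782; 692,782 required, 693,069 in favor — approved.

Not approved — the A shares did not give the required vote.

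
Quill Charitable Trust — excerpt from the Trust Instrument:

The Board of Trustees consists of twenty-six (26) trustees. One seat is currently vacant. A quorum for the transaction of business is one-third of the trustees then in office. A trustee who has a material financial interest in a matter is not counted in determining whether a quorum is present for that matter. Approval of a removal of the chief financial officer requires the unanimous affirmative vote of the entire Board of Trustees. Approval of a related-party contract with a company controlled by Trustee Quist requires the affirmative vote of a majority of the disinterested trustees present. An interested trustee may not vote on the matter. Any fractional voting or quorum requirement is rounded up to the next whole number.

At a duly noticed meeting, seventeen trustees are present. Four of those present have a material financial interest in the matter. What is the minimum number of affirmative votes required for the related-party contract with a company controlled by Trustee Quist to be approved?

The related-party contract with a company controlled by Trustee Quist requires a majority of the disinterested trustees present (17 − 4 = 13).
A majority of 13 is 7.

7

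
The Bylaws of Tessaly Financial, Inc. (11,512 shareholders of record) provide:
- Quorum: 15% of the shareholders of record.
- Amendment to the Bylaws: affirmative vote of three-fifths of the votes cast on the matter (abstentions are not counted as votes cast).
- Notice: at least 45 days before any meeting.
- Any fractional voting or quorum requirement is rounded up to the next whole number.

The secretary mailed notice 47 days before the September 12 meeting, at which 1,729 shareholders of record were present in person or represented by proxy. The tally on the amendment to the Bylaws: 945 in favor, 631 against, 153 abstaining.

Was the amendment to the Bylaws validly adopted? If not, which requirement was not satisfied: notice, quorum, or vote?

Notice: 47 days given; 45 required. Satisfied.
Quorum: 15% of 11,512 = 1,726.80, rounded up to 1,727; 1,729 present. Satisfied.
Vote: requires three-fifths of the votes cast (1,729 − 153 abstaining = 1,576); 3/5 of 1576 = 945.60, rounded up to 946, so 946 needed; 945 in favor. Not satisfied.

Invalid — vote requirement not satisfied.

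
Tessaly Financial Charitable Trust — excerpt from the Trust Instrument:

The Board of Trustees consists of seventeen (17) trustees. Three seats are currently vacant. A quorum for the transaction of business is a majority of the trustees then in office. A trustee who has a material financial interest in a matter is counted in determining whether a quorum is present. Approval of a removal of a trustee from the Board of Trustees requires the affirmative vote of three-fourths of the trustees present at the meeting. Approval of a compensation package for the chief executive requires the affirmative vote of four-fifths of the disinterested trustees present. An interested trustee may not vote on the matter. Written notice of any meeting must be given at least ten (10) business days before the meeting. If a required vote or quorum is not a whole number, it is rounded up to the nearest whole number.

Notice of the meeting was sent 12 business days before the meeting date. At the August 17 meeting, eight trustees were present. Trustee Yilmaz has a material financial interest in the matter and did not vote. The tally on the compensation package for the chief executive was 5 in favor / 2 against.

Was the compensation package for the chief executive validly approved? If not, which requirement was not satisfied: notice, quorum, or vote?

Invalid — vote requirement not satisfied.

Notice: 12 business days given; 10 required (12 ≥ 10). Satisfied.
Quorum: 8 present (interested trustees count toward quorum); quorum is 8. Satisfied.
Vote: the compensation package for the chief executive requires four-fifths of the disinterested trustees present (8 − 1 = 7). 4/5 of 7 = 5.60, rounded up to 6, so 6 affirmative votes are needed; 5 voted in favor. Not satisfied.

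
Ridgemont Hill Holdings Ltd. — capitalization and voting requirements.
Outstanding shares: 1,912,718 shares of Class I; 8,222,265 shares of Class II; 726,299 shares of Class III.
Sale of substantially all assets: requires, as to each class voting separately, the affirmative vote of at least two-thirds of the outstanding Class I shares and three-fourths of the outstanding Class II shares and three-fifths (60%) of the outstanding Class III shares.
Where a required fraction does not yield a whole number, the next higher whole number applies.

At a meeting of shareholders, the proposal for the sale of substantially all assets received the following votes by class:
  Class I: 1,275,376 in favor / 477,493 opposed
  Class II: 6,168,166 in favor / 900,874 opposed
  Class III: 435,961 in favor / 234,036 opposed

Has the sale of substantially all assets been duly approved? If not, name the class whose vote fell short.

Approved — every class gave the required vote.

Class I: 2/3 of 1912718 = 1275145.33, rounded up to 1275146; 1,275,146 required, 1,275,376 in favor — approved.
Class II: 3/4 of 8222265 = 6166698.75, rounded up to 6166699; 6,166,699 required, 6,168,166 in favor — approved.
Class III: 3/5 of 726299 = 435779.40, rounded up to 435780; 435,780 required, 435,961 in favor — approved.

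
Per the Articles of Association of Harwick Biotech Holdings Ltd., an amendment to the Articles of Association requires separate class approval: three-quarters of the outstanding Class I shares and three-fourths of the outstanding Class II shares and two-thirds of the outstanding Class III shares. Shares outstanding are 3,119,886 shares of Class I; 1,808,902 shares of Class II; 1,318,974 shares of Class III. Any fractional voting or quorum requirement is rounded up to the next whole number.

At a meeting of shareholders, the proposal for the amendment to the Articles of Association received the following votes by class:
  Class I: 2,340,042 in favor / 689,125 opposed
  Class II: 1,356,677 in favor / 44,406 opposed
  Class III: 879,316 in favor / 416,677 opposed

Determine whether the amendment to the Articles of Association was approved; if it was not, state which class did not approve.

Class I: 3/4 of 3119886 = 2339914.50, rounded up to 2339915; 2,339,915 required, 2,340,042 in favor — approved.
Class II: 3/4 of 1808902 = 1356676.50, rounded up to 1356677; 1,356,677 required, 1,356,677 in favor — approved.
Class III: 2/3 of 1318974 = 879316; 879,316 required, 879,316 in favor — approved.

Approved — every class gave the required vote.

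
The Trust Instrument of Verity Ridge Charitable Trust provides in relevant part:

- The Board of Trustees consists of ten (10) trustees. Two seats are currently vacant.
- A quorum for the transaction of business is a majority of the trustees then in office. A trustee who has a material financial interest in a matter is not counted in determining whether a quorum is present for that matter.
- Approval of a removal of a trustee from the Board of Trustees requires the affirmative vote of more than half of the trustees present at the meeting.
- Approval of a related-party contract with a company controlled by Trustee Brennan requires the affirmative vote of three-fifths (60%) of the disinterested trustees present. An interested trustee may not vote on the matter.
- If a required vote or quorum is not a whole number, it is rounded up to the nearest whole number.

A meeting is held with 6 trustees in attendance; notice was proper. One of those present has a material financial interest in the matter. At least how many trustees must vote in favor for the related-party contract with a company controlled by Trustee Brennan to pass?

The related-party contract with a company controlled by Trustee Brennan requires three-fifths of the disinterested trustees present (6 − 1 = 5).
3/5 of 5 = 3.

3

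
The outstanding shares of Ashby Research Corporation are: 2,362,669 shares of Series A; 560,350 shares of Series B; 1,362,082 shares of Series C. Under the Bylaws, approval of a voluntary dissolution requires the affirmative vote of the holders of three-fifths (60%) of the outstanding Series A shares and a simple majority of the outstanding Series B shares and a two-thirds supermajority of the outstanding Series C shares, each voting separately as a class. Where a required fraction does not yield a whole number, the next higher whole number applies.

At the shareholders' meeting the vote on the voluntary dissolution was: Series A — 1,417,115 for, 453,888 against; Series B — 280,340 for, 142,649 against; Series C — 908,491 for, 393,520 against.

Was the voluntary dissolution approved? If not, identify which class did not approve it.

Not approved — the Series A shares did not give the required vote.

Series A: 3/5 of 2362669 = 1417601.40, rounded up to 1417602; 1,417,602 required, 1,417,115 in favor — not approved.
Series B: a majority of 560350 is 280176; 280,176 required, 280,340 in favor — approved.
Series C: 2/3 of 1362082 = 908054.67, rounded up to 908055; 908,055 required, 908,491 in favor — approved.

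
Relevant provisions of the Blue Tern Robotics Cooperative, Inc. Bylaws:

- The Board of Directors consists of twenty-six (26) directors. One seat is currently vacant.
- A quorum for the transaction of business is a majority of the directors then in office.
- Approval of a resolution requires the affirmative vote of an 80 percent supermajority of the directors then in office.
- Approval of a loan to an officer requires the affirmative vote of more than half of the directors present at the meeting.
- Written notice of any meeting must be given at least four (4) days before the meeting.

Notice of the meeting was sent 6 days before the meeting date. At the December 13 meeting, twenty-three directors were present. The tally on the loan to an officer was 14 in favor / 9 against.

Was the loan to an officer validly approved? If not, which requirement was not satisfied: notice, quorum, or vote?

Notice: 6 days given; 4 required (6 ≥ 4). Satisfied.
Quorum: 23 present; quorum is 13. Satisfied.
Vote: the loan to an officer requires a majority of the directors present (23). A majority of 23 is 12, so 12 affirmative votes are needed; 14 voted in favor. Satisfied.

Valid — all requirements satisfied.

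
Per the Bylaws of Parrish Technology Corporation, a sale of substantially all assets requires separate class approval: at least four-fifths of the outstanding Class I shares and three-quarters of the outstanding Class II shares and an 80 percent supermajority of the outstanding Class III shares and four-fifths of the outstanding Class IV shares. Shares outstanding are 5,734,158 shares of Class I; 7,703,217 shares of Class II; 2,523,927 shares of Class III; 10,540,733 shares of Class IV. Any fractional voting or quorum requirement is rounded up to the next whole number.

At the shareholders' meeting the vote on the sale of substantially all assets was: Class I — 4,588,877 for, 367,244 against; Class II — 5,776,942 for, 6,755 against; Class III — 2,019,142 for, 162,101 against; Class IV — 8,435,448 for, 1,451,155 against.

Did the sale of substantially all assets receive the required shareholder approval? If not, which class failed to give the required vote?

Class I: 4/5 of 5734158 = 4587326.40, rounded up to 4587327; 4,587,327 required, 4,588,877 in favor — approved.
Class II: 3/4 of 7703217 = 5777412.75, rounded up to 5777413; 5,777,413 required, 5,776,942 in favor — not approved.
Class III: 4/5 of 2523927 = 2019141.60, rounded up to 2019142; 2,019,142 required, 2,019,142 in favor — approved.
Class IV: 4/5 of 10540733 = 8432586.40, rounded up to 8432587; 8,432,587 required, 8,435,448 in favor — approved.

Not approved — the Class II shares did not give the required vote.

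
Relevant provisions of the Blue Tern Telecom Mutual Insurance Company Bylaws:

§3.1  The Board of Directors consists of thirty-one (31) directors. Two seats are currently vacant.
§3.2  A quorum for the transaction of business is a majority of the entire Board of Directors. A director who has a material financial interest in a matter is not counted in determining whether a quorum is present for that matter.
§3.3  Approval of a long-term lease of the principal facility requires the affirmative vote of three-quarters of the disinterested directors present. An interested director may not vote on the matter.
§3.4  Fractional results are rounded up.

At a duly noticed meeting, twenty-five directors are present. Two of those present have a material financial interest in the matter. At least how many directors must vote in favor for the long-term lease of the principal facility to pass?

The long-term lease of the principal facility requires three-fourths of the disinterested directors present (25 − 2 = 23).
3/4 of 23 = 17.25, rounded up to 18.

18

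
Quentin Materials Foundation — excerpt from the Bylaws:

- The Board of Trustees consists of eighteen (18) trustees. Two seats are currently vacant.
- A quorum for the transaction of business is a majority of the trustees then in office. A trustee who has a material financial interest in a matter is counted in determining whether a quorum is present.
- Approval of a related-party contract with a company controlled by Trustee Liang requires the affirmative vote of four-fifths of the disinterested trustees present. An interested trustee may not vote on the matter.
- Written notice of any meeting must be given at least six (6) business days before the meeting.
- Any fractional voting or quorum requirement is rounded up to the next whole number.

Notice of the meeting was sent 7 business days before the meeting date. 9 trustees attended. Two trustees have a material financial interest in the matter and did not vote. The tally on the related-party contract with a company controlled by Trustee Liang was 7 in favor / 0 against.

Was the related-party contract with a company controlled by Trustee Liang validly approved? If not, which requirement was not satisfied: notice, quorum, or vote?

Valid — all requirements satisfied.

Notice: 7 business days given; 6 required (7 ≥ 6). Satisfied.
Quorum: 9 present (interested trustees count toward quorum); quorum is 9. Satisfied.
Vote: the related-party contract with a company controlled by Trustee Liang requires four-fifths of the disinterested trustees present (9 − 2 = 7). 4/5 of 7 = 5.60, rounded up to 6, so 6 affirmative votes are needed; 7 voted in favor. Satisfied.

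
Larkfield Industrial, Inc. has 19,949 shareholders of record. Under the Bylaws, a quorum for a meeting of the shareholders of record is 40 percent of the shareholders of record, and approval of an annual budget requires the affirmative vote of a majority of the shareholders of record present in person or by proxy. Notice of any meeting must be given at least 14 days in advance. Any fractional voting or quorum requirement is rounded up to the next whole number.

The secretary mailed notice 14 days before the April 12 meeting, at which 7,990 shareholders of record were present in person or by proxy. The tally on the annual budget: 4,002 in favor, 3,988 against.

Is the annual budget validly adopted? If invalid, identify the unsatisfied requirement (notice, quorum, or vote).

Valid — all requirements satisfied.

Notice: 14 days given; 14 required. Satisfied.
Quorum: 40% of 19,949 = 7,979.60, rounded up to 7,980; 7,990 present. Satisfied.
Vote: requires a majority of those present (7,990); a majority of 7990 is 3996, so 3,996 needed; 4,002 in favor. Satisfied.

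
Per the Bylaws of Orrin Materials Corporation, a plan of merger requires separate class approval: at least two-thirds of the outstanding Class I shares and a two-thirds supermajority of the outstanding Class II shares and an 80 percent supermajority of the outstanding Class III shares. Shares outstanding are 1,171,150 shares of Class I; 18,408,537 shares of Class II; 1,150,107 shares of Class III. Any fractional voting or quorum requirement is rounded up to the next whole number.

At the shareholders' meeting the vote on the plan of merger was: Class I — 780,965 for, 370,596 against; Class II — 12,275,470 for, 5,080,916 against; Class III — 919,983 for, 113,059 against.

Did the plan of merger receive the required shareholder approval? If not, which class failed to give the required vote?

Class I: 2/3 of 1171150 = 780766.67, rounded up to 780767; 780,767 required, 780,965 in favor — approved.
Class II: 2/3 of 18408537 = 12272358; 12,272,358 required, 12,275,470 in favor — approved.
Class III: 4/5 of 1150107 = 920085.60, rounded up to 920086; 920,086 required, 919,983 in favor — not approved.

Not approved — the Class III shares did not give the required vote.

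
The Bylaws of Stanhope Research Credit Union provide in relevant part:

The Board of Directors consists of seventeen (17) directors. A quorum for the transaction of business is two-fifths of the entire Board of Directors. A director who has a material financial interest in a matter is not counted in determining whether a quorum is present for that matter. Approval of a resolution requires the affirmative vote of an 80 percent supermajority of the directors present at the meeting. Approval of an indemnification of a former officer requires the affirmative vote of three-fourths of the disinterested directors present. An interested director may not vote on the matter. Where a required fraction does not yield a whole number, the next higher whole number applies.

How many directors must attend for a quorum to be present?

2/5 of 17 = 6.80, rounded up to 7.

7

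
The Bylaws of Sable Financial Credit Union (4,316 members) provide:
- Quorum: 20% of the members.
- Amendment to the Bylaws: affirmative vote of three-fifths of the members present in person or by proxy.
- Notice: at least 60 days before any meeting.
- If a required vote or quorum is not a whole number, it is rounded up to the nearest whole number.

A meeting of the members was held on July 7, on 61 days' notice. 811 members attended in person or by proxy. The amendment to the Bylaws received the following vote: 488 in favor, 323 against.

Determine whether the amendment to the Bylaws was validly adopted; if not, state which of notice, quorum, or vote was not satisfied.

Invalid — quorum requirement not satisfied.

Notice: 61 days given; 60 required. Satisfied.
Quorum: 20% of 4,316 = 863.20, rounded up to 864; 811 present. Not satisfied.
Vote: requires three-fifths of those present (811); 3/5 of 811 = 486.60, rounded up to 487, so 487 needed; 488 in favor. Satisfied.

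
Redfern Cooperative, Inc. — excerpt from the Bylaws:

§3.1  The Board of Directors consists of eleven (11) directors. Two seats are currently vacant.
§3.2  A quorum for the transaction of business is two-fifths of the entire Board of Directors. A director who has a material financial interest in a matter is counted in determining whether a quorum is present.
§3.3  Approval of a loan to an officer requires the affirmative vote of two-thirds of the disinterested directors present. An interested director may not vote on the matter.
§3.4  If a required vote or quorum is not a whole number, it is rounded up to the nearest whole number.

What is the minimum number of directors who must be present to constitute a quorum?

5

2/5 of 11 = 4.40, rounded up to 5.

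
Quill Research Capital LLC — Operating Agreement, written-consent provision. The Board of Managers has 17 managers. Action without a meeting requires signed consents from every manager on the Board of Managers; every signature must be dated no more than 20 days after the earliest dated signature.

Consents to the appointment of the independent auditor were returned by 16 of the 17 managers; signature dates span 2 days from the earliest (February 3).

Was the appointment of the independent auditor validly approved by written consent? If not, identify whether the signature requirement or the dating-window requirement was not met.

Signatures required: all of 17 — unanimous means all 17, so 17 needed; 16 signed. Insufficient.
Dating window: the latest signature is 2 days after the earliest; the limit is 20 days. Within the window.

Not effective — insufficient signatures.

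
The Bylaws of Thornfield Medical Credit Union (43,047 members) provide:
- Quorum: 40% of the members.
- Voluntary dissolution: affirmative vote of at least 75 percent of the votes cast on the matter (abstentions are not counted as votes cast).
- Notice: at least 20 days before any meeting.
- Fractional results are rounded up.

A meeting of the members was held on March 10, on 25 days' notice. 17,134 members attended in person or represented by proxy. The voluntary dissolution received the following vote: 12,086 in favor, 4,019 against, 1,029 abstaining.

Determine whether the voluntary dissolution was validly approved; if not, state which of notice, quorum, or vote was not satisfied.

Invalid — quorum requirement not satisfied.

Notice: 25 days given; 20 required. Satisfied.
Quorum: 40% of 43,047 = 17,218.80, rounded up to 17,219; 17,134 present. Not satisfied.
Vote: requires three-fourths of the votes cast (17,134 − 1,029 abstaining = 16,105); 3/4 of 16105 = 12078.75, rounded up to 12079, so 12,079 needed; 12,086 in favor. Satisfied.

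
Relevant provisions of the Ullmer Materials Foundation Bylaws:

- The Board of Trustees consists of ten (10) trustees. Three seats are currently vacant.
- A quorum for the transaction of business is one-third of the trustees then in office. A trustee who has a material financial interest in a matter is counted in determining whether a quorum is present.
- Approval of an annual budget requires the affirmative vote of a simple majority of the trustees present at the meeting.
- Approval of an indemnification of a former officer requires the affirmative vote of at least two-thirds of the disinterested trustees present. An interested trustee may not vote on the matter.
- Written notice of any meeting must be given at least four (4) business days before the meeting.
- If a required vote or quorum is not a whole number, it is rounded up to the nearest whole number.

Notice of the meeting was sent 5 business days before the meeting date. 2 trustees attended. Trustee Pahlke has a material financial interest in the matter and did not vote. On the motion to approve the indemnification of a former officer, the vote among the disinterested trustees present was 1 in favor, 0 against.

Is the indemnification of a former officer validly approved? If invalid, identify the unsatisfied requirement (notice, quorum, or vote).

Invalid — quorum requirement not satisfied.

Notice: 5 business days given; 4 required (5 ≥ 4). Satisfied.
Quorum: 2 present (interested trustees count toward quorum); quorum is 3. Not satisfied.
Vote: the indemnification of a former officer requires two-thirds of the disinterested trustees present (2 − 1 = 1). 2/3 of 1 = 0.67, rounded up to 1, so 1 affirmative vote is needed; 1 voted in favor. Satisfied. (Moot — without a quorum no business can be validly transacted.)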